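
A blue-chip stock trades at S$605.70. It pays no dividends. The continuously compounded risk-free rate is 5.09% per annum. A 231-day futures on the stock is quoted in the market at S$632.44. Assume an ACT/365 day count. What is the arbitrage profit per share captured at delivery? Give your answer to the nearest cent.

Fair futures: F* = S·e^(carry·T), with carry = r = 0.0509
F* = 605.70 · e^(0.0509 × 231/365) = 605.70 · e^0.032213 = 605.70 × 1.032737 = S$625.5288
Market S$632.44 > fair S$625.5288: forward overpriced → cash-and-carry (buy spot, short the forward).
At maturity, profit = |F_mkt − F*| = |632.44 − 625.5288| = S$6.91 per share

S$6.91 per share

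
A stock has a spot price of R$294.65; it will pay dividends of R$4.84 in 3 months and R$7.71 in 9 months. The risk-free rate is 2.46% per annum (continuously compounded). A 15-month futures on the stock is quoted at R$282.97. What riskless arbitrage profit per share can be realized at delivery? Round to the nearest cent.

R$8.12 per share

PV(dividends) I = 4.84·e^(−0.0246·3/12) + 7.71·e^(−0.0246·9/12) = 12.3794
Fair futures F* = (S − I)·e^(rT) = (294.65 − 12.3794)·e^0.030750 = 282.2706 × 1.031228 = 291.0853
Market R$282.97 < fair 291.0853: forward underpriced → reverse cash-and-carry (short the stock, invest proceeds at r, pay the dividends, go long the forward).
Profit at T = |F_mkt − F*| = |282.97 − 291.0853| = R$8.12 per share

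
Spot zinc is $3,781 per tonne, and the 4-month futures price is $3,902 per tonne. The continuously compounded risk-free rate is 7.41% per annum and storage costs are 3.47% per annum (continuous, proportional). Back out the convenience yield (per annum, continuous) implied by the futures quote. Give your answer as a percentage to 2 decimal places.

1.43%

F = S·e^((r+u−y)T) ⇒ (r+u−y) = ln(F/S)/T
ln(3902/3781) = 0.031501; /T ⇒ 0.094503
y = r + u − ln(F/S)/T = 0.0741 + 0.0347 − 0.094503 = 0.014297
y = 1.43%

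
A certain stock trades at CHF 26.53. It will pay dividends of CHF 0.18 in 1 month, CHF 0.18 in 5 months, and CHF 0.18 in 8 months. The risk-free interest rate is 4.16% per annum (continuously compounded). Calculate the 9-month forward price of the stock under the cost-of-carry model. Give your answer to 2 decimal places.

PV(dividends) I = 0.18·e^(−0.0416·1/12) + 0.18·e^(−0.0416·5/12) + 0.18·e^(−0.0416·8/12)
I = 0.1794 + 0.1769 + 0.1751 = 0.5314
F = (S − I)·e^(rT) = (26.53 − 0.5314) · e^(0.0416·9/12)
= 25.9986 · e^0.031200 = 25.9986 × 1.031692 = CHF 26.82

CHF 26.82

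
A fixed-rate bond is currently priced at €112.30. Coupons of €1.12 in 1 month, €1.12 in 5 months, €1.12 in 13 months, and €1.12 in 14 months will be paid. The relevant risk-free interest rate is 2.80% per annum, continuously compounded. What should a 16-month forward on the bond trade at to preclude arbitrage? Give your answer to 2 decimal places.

€112.01

PV(coupons) I = 1.12·e^(−0.0280·1/12) + 1.12·e^(−0.0280·5/12) + 1.12·e^(−0.0280·13/12) + 1.12·e^(−0.0280·14/12)
I = 1.1174 + 1.1070 + 1.0865 + 1.0840 = 4.3949
F = (S − I)·e^(rT) = (112.30 − 4.3949) · e^(0.0280·16/12)
= 107.9051 · e^0.037333 = 107.9051 × 1.038039 = €112.01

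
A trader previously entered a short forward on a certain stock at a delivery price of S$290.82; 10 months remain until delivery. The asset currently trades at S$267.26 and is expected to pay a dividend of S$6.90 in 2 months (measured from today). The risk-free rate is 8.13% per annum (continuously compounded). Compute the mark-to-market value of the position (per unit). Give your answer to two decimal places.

PV(remaining dividends) I = 6.90·e^(−0.0813·2/12) = 6.8071
Current forward F = (S − I)·e^(rT) = (267.26 − 6.8071)·e^(0.0813·10/12) = 260.4529 × 1.070098 = 278.7101
Value (long) = (F − K)·e^(−rT) = (278.7101 − 290.82) × 0.934494 = -11.3166
Short position value = −(long value) = S$11.32

S$11.32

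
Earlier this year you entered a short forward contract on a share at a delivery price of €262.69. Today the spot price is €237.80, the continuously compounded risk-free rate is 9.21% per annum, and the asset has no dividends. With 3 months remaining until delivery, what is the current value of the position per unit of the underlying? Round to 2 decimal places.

Current fair forward for the remaining 3 months: F = S·e^(r·T), r = 0.0921
F = 237.80 · e^(0.0921 × 3/12) = 237.80 × 1.023292 = 243.3388
Value of long forward = (F − K)·e^(−rT) = (243.3388 − 262.69) · e^(−0.0921·3/12)
= -19.3512 × 0.977238 = -18.91
Short position value = −(long value) = €18.91

€18.91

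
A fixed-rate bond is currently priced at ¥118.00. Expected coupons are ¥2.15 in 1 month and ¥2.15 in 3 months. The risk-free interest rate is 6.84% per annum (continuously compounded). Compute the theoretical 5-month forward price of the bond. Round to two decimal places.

¥117.04

PV(coupons) I = 2.15·e^(−0.0684·1/12) + 2.15·e^(−0.0684·3/12)
I = 2.1378 + 2.1135 = 4.2513
F = (S − I)·e^(rT) = (118.00 − 4.2513) · e^(0.0684·5/12)
= 113.7487 · e^0.028500 = 113.7487 × 1.028910 = ¥117.04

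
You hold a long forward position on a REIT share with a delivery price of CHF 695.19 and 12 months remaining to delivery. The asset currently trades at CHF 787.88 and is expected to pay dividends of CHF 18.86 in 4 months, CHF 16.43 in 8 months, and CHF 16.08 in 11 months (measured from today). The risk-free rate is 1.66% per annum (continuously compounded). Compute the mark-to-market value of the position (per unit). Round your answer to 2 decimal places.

CHF 53.29

PV(remaining dividends) I = 18.86·e^(−0.0166·4/12) + 16.43·e^(−0.0166·8/12) + 16.08·e^(−0.0166·11/12) = 50.8423
Current forward F = (S − I)·e^(rT) = (787.88 − 50.8423)·e^(0.0166·12/12) = 737.0377 × 1.016739 = 749.3750
Value (long) = (F − K)·e^(−rT) = (749.3750 − 695.19) × 0.983537 = 53.2930
Value = CHF 53.29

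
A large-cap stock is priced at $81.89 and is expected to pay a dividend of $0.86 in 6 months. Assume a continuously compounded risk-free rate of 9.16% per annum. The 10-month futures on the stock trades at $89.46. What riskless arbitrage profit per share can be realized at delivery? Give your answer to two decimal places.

PV(dividends) I = 0.86·e^(−0.0916·6/12) = 0.8215
Fair futures F* = (S − I)·e^(rT) = (81.89 − 0.8215)·e^0.076333 = 81.0685 × 1.079322 = 87.4990
Market $89.46 > fair 87.4990: forward overpriced → cash-and-carry (borrow at r, buy the stock and collect the dividends, short the forward).
Profit at T = |F_mkt − F*| = |89.46 − 87.4990| = $1.96 per share

$1.96 per share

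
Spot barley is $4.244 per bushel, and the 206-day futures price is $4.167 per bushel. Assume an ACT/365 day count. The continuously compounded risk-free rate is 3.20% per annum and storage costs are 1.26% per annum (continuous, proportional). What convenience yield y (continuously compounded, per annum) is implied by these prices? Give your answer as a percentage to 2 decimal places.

F = S·e^((r+u−y)T) ⇒ (r+u−y) = ln(F/S)/T
ln(4.167/4.244) = -0.018310; /T ⇒ -0.032442
y = r + u − ln(F/S)/T = 0.0320 + 0.0126 + 0.032442 = 0.077042
y = 7.70%

7.70%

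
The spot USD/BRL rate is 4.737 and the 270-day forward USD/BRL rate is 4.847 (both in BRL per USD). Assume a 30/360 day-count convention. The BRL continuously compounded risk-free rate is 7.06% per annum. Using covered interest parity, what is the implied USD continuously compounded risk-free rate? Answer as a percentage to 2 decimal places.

4.00%

F = S·e^((r_BRL − r_USD)T) ⇒ r_USD = r_BRL − ln(F/S)/T
ln(4.847/4.737) = 0.022956; /(270/360) = 0.030608
r_USD = 0.0706 − 0.030608 = 0.039992
r_USD = 4.00%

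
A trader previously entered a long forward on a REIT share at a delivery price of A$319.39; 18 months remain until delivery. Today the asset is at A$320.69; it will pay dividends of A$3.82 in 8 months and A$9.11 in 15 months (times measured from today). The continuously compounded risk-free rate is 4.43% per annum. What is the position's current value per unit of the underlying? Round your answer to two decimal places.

A$9.51

PV(remaining dividends) I = 3.82·e^(−0.0443·8/12) + 9.11·e^(−0.0443·15/12) = 12.3281
Current forward F = (S − I)·e^(rT) = (320.69 − 12.3281)·e^(0.0443·18/12) = 308.3619 × 1.068708 = 329.5488
Value (long) = (F − K)·e^(−rT) = (329.5488 − 319.39) × 0.935710 = 9.5057
Value = A$9.51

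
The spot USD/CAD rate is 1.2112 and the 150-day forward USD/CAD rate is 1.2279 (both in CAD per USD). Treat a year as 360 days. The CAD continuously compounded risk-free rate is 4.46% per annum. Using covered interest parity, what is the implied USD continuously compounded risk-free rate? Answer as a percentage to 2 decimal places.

1.17%

F = S·e^((r_CAD − r_USD)T) ⇒ r_USD = r_CAD − ln(F/S)/T
ln(1.2279/1.2112) = 0.013694; /(150/360) = 0.032866
r_USD = 0.0446 − 0.032866 = 0.011734
r_USD = 1.17%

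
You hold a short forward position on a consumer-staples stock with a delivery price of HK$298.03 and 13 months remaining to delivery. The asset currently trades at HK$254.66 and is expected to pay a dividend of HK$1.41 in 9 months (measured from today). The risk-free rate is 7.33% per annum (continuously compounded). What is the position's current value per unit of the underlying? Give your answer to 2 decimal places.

PV(remaining dividends) I = 1.41·e^(−0.0733·9/12) = 1.3346
Current forward F = (S − I)·e^(rT) = (254.66 − 1.3346)·e^(0.0733·13/12) = 253.3254 × 1.082646 = 274.2617
Value (long) = (F − K)·e^(−rT) = (274.2617 − 298.03) × 0.923663 = -21.9539
Short position value = −(long value) = HK$21.95

HK$21.95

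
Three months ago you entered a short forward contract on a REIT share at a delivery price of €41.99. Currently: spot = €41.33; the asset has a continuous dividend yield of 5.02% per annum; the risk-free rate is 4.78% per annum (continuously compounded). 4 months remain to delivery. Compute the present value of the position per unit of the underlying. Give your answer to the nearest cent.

€0.68

Current fair forward for the remaining 4 months: F = S·e^((r − q)·T), (r − q) = 0.0478 − 0.0502 = -0.0024
F = 41.33 · e^(-0.0024 × 4/12) = 41.33 × 0.999200 = 41.2969
Value of long forward = (F − K)·e^(−rT) = (41.2969 − 41.99) · e^(−0.0478·4/12)
= -0.6931 × 0.984193 = -0.68
Short position value = −(long value) = €0.68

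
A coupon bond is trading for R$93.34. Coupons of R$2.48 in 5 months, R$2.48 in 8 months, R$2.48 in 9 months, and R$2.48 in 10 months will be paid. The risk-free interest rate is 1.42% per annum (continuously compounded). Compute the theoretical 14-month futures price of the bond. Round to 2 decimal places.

PV(coupons) I = 2.48·e^(−0.0142·5/12) + 2.48·e^(−0.0142·8/12) + 2.48·e^(−0.0142·9/12) + 2.48·e^(−0.0142·10/12)
I = 2.4654 + 2.4566 + 2.4537 + 2.4508 = 9.8265
F = (S − I)·e^(rT) = (93.34 − 9.8265) · e^(0.0142·14/12)
= 83.5135 · e^0.016567 = 83.5135 × 1.016705 = R$84.91

R$84.91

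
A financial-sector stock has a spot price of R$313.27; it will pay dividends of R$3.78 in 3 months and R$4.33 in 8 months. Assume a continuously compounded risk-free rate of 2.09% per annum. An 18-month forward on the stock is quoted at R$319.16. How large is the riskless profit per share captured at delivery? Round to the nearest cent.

PV(dividends) I = 3.78·e^(−0.0209·3/12) + 4.33·e^(−0.0209·8/12) = 8.0304
Fair forward F* = (S − I)·e^(rT) = (313.27 − 8.0304)·e^0.031350 = 305.2396 × 1.031847 = 314.9606
Market R$319.16 > fair 314.9606: forward overpriced → cash-and-carry (borrow at r, buy the stock and collect the dividends, short the forward).
Profit at T = |F_mkt − F*| = |319.16 − 314.9606| = R$4.20 per share

R$4.20 per share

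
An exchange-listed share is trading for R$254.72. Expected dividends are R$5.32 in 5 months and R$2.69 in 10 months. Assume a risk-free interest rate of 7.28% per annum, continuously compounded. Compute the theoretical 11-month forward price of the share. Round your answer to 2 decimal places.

R$264.07

PV(dividends) I = 5.32·e^(−0.0728·5/12) + 2.69·e^(−0.0728·10/12)
I = 5.1610 + 2.5317 = 7.6927
F = (S − I)·e^(rT) = (254.72 − 7.6927) · e^(0.0728·11/12)
= 247.0273 · e^0.066733 = 247.0273 × 1.069010 = R$264.07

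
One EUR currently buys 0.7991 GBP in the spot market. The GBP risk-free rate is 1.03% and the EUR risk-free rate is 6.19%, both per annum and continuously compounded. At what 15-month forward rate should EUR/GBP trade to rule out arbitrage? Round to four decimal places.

F = S·e^((r_GBP − r_EUR)T) = 0.7991 · e^((0.0103 − 0.0619) × 15/12)
= 0.7991 · e^-0.064500 = 0.7991 × 0.937536
F = 0.7492 GBP per EUR

0.7492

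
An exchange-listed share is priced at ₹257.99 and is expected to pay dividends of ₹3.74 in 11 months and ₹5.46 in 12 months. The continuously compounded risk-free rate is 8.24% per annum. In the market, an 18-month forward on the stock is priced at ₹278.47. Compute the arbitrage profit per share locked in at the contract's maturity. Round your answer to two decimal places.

PV(dividends) I = 3.74·e^(−0.0824·11/12) + 5.46·e^(−0.0824·12/12) = 8.4960
Fair forward F* = (S − I)·e^(rT) = (257.99 − 8.4960)·e^0.123600 = 249.4940 × 1.131563 = 282.3182
Market ₹278.47 < fair 282.3182: forward underpriced → reverse cash-and-carry (short the stock, invest proceeds at r, pay the dividends, go long the forward).
Profit at T = |F_mkt − F*| = |278.47 − 282.3182| = ₹3.85 per share

₹3.85 per share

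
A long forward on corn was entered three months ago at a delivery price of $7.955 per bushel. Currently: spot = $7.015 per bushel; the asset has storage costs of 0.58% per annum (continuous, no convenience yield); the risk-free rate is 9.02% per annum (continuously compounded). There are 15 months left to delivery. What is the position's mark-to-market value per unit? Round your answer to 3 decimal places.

-$0.041 per bushel

Current fair forward for the remaining 15 months: F = S·e^((r + u)·T), (r + u) = 0.0902 + 0.0058 = 0.0960
F = 7.015 · e^(0.0960 × 15/12) = 7.015 × 1.127497 = 7.9094
Value of long forward = (F − K)·e^(−rT) = (7.9094 − 7.955) · e^(−0.0902·15/12)
= -0.0456 × 0.893374 = -0.041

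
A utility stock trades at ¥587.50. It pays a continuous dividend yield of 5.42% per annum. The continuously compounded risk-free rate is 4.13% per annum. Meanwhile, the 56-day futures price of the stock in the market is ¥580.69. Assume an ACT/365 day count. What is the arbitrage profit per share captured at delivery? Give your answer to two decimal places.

¥5.65 per share

Fair futures: F* = S·e^(carry·T), with carry = (r − q) = 0.0413 − 0.0542 = -0.0129
F* = 587.50 · e^(-0.0129 × 56/365) = 587.50 · e^-0.001979 = 587.50 × 0.998023 = ¥586.3385
Market ¥580.69 < fair ¥586.3385: forward underpriced → reverse cash-and-carry (short spot, go long the forward).
At maturity, profit = |F_mkt − F*| = |580.69 − 586.3385| = ¥5.65 per share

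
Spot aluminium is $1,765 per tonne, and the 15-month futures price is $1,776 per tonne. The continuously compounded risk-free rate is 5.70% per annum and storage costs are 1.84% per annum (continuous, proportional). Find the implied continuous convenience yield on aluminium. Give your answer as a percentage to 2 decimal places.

7.04%

F = S·e^((r+u−y)T) ⇒ (r+u−y) = ln(F/S)/T
ln(1776/1765) = 0.006213; /T ⇒ 0.004970
y = r + u − ln(F/S)/T = 0.0570 + 0.0184 − 0.004970 = 0.070430
y = 7.04%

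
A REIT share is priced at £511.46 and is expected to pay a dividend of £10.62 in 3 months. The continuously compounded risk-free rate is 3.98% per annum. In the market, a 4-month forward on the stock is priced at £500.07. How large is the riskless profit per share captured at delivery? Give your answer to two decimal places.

PV(dividends) I = 10.62·e^(−0.0398·3/12) = 10.5149
Fair forward F* = (S − I)·e^(rT) = (511.46 − 10.5149)·e^0.013267 = 500.9451 × 1.013355 = 507.6352
Market £500.07 < fair 507.6352: forward underpriced → reverse cash-and-carry (short the stock, invest proceeds at r, pay the dividends, go long the forward).
Profit at T = |F_mkt − F*| = |500.07 − 507.6352| = £7.57 per share

£7.57 per share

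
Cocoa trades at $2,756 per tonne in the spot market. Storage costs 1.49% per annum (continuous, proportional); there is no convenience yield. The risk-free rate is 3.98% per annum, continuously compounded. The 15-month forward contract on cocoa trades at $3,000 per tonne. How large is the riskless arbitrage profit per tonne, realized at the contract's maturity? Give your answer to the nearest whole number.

$49 per tonne

Fair forward: F* = S·e^(carry·T), with carry = (r + u) = 0.0398 + 0.0149 = 0.0547
F* = 2756 · e^(0.0547 × 15/12) = 2756 · e^0.068375 = 2756 × 1.070767 = $2951.0339
Market $3000 > fair $2951.0339: forward overpriced → cash-and-carry (buy spot, short the forward).
At maturity, profit = |F_mkt − F*| = |3000 − 2951.0339| = $49 per tonne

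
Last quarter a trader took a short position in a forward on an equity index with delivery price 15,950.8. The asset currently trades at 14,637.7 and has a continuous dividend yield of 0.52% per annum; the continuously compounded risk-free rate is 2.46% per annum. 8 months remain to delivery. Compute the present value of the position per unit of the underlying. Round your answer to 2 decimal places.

1104.30

Current fair forward for the remaining 8 months: F = S·e^((r − q)·T), (r − q) = 0.0246 − 0.0052 = 0.0194
F = 14637.7 · e^(0.0194 × 8/12) = 14637.7 × 1.01301733 = 14828.2438
Value of long forward = (F − K)·e^(−rT) = (14828.2438 − 15950.8) · e^(−0.0246·8/12)
= -1122.5562 × 0.98373375 = -1104.30
Short position value = −(long value) = 1104.30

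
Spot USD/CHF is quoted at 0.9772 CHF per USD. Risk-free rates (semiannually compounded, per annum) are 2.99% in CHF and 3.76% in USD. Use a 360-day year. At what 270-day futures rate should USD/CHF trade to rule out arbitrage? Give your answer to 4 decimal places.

By covered interest parity, F = S · (1+r_CHF/2)^(2T) / (1+r_USD/2)^(2T)
= 0.9772 × 1.022509 / 1.028332 = 0.9772 × 0.994337
F = 0.9717 CHF per USD

0.9717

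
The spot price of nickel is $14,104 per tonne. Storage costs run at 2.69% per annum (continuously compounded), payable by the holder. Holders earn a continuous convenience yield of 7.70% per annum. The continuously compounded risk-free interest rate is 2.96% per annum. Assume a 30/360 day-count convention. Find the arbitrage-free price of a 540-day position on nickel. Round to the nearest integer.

$13,677 per tonne

Net carry = r + u − y = 0.0296 + 0.0269 − 0.0770 = -0.0205
F = S·e^((r+u−y)T) = 14104 · e^(-0.0205 × 540/360) = 14104 · e^-0.030750
= 14104 × 0.969718 = $13,677 per tonne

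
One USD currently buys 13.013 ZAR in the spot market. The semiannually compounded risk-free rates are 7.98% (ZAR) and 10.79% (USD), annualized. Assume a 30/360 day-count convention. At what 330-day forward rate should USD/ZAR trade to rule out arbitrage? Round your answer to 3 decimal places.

12.697

By covered interest parity, F = S · (1+r_ZAR/2)^(2T) / (1+r_USD/2)^(2T)
= 13.013 × 1.074363 / 1.101125 = 13.013 × 0.975696
F = 12.697 ZAR per USD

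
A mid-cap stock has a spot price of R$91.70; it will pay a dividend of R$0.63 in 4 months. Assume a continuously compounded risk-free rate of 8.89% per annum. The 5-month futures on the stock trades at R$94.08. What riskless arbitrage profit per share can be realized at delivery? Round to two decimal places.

R$0.45 per share

PV(dividends) I = 0.63·e^(−0.0889·4/12) = 0.6116
Fair futures F* = (S − I)·e^(rT) = (91.70 − 0.6116)·e^0.037042 = 91.0884 × 1.037737 = 94.5258
Market R$94.08 < fair 94.5258: forward underpriced → reverse cash-and-carry (short the stock, invest proceeds at r, pay the dividends, go long the forward).
Profit at T = |F_mkt − F*| = |94.08 − 94.5258| = R$0.45 per share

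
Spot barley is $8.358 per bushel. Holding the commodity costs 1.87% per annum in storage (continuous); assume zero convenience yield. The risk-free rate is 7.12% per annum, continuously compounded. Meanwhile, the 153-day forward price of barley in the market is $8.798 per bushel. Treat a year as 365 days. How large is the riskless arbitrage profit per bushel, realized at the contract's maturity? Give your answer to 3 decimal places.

Fair forward: F* = S·e^(carry·T), with carry = (r + u) = 0.0712 + 0.0187 = 0.0899
F* = 8.358 · e^(0.0899 × 153/365) = 8.358 · e^0.037684 = 8.358 × 1.038403 = $8.6790
Market $8.798 > fair $8.6790: forward overpriced → cash-and-carry (buy spot, short the forward).
At maturity, profit = |F_mkt − F*| = |8.798 − 8.6790| = $0.119 per bushel

$0.119 per bushel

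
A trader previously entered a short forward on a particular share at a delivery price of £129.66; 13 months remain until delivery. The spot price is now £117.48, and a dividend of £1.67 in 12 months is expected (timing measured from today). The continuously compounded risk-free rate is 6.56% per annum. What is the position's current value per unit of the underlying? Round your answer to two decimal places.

£4.85

PV(remaining dividends) I = 1.67·e^(−0.0656·12/12) = 1.5640
Current forward F = (S − I)·e^(rT) = (117.48 − 1.5640)·e^(0.0656·13/12) = 115.9160 × 1.073653 = 124.4536
Value (long) = (F − K)·e^(−rT) = (124.4536 − 129.66) × 0.931400 = -4.8492
Short position value = −(long value) = £4.85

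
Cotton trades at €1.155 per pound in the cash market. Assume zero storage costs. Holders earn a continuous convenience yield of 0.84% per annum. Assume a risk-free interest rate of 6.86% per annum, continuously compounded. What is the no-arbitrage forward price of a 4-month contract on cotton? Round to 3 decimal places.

Net carry = r + u − y = 0.0686 + 0.0000 − 0.0084 = 0.0602
F = S·e^((r+u−y)T) = 1.155 · e^(0.0602 × 4/12) = 1.155 · e^0.020067
= 1.155 × 1.020270 = €1.178 per pound

€1.178 per pound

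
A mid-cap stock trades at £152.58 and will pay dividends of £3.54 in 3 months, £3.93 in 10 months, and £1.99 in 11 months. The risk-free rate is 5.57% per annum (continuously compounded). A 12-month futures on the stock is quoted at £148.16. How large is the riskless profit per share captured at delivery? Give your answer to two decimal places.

£3.50 per share

PV(dividends) I = 3.54·e^(−0.0557·3/12) + 3.93·e^(−0.0557·10/12) + 1.99·e^(−0.0557·11/12) = 9.1337
Fair futures F* = (S − I)·e^(rT) = (152.58 − 9.1337)·e^0.055700 = 143.4463 × 1.057280 = 151.6629
Market £148.16 < fair 151.6629: forward underpriced → reverse cash-and-carry (short the stock, invest proceeds at r, pay the dividends, go long the forward).
Profit at T = |F_mkt − F*| = |148.16 − 151.6629| = £3.50 per share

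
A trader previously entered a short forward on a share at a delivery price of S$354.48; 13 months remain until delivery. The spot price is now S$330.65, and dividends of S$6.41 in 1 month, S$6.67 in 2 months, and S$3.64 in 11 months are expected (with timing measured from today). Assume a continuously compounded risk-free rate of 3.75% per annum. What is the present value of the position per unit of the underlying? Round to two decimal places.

S$26.25

PV(remaining dividends) I = 6.41·e^(−0.0375·1/12) + 6.67·e^(−0.0375·2/12) + 3.64·e^(−0.0375·11/12) = 16.5354
Current forward F = (S − I)·e^(rT) = (330.65 − 16.5354)·e^(0.0375·13/12) = 314.1146 × 1.041461 = 327.1381
Value (long) = (F − K)·e^(−rT) = (327.1381 − 354.48) × 0.960189 = -26.2534
Short position value = −(long value) = S$26.25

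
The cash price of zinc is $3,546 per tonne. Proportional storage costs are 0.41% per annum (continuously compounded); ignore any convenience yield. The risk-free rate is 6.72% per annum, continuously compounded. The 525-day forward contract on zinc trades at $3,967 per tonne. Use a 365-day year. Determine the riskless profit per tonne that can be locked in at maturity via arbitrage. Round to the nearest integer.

Fair forward: F* = S·e^(carry·T), with carry = (r + u) = 0.0672 + 0.0041 = 0.0713
F* = 3546 · e^(0.0713 × 525/365) = 3546 · e^0.102555 = 3546 × 1.107998 = $3928.9609
Market $3967 > fair $3928.9609: forward overpriced → cash-and-carry (buy spot, short the forward).
At maturity, profit = |F_mkt − F*| = |3967 − 3928.9609| = $38 per tonne

$38 per tonne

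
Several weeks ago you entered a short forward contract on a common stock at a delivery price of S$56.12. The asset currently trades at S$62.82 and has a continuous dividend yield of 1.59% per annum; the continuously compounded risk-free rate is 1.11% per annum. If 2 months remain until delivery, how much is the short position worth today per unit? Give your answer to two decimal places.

Current fair forward for the remaining 2 months: F = S·e^((r − q)·T), (r − q) = 0.0111 − 0.0159 = -0.0048
F = 62.82 · e^(-0.0048 × 2/12) = 62.82 × 0.999200 = 62.7697
Value of long forward = (F − K)·e^(−rT) = (62.7697 − 56.12) · e^(−0.0111·2/12)
= 6.6497 × 0.998152 = 6.64
Short position value = −(long value) = -S$6.64

-S$6.64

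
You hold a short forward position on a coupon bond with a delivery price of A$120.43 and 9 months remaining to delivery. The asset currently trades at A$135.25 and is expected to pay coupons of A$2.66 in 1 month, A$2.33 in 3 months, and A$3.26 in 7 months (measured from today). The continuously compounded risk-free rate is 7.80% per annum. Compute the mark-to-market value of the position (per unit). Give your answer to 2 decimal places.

PV(remaining coupons) I = 2.66·e^(−0.0780·1/12) + 2.33·e^(−0.0780·3/12) + 3.26·e^(−0.0780·7/12) = 8.0428
Current forward F = (S − I)·e^(rT) = (135.25 − 8.0428)·e^(0.0780·9/12) = 127.2072 × 1.060245 = 134.8708
Value (long) = (F − K)·e^(−rT) = (134.8708 − 120.43) × 0.943178 = 13.6202
Short position value = −(long value) = -A$13.62

-A$13.62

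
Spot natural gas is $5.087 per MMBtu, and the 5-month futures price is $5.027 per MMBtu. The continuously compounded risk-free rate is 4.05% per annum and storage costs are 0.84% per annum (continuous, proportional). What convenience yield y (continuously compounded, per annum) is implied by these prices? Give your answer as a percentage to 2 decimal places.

7.74%

F = S·e^((r+u−y)T) ⇒ (r+u−y) = ln(F/S)/T
ln(5.027/5.087) = -0.011865; /T ⇒ -0.028476
y = r + u − ln(F/S)/T = 0.0405 + 0.0084 + 0.028476 = 0.077376
y = 7.74%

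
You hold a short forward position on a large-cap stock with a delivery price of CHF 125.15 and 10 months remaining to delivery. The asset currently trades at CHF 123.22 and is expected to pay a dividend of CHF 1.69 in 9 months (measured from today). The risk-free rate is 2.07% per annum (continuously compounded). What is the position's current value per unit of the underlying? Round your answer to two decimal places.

CHF 1.45

PV(remaining dividends) I = 1.69·e^(−0.0207·9/12) = 1.6640
Current forward F = (S − I)·e^(rT) = (123.22 − 1.6640)·e^(0.0207·10/12) = 121.5560 × 1.017400 = 123.6711
Value (long) = (F − K)·e^(−rT) = (123.6711 − 125.15) × 0.982898 = -1.4536
Short position value = −(long value) = CHF 1.45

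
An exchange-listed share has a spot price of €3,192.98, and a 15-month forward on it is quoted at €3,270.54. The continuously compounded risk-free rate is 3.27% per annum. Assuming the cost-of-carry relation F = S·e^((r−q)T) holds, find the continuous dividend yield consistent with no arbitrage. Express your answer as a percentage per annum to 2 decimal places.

1.35%

From F = S·e^((r−q)T): (r − q) = ln(F/S)/T
ln(3270.54/3192.98) = ln(1.024291) = 0.024001
(r − q) = 0.024001 / (15/12) = 0.019201
q = r − ln(F/S)/T = 0.0327 − 0.019201 = 0.013499
q = 1.35%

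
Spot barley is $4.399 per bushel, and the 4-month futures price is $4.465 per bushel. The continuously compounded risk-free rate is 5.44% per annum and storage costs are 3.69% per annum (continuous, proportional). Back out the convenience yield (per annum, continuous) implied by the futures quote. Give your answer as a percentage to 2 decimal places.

F = S·e^((r+u−y)T) ⇒ (r+u−y) = ln(F/S)/T
ln(4.465/4.399) = 0.014892; /T ⇒ 0.044676
y = r + u − ln(F/S)/T = 0.0544 + 0.0369 − 0.044676 = 0.046624
y = 4.66%

4.66%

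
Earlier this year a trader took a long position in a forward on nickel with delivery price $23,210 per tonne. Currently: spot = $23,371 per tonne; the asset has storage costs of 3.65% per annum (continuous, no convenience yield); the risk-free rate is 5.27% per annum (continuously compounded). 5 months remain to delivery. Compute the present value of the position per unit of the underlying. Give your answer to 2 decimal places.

$1023.25 per tonne

Current fair forward for the remaining 5 months: F = S·e^((r + u)·T), (r + u) = 0.0527 + 0.0365 = 0.0892
F = 23371 · e^(0.0892 × 5/12) = 23371 × 1.03786598 = 24255.9658
Value of long forward = (F − K)·e^(−rT) = (24255.9658 − 23210) · e^(−0.0527·5/12)
= 1045.9658 × 0.97828100 = 1023.25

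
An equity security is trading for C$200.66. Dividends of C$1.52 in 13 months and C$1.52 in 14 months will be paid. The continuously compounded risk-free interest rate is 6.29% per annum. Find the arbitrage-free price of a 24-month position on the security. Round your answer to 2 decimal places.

PV(dividends) I = 1.52·e^(−0.0629·13/12) + 1.52·e^(−0.0629·14/12)
I = 1.4199 + 1.4125 = 2.8324
F = (S − I)·e^(rT) = (200.66 − 2.8324) · e^(0.0629·24/12)
= 197.8276 · e^0.125800 = 197.8276 × 1.134055 = C$224.35

C$224.35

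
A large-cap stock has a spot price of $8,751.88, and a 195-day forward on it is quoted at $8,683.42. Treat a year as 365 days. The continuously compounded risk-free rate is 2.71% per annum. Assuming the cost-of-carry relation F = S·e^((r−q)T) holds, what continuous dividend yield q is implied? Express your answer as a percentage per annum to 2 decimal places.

4.18%

From F = S·e^((r−q)T): (r − q) = ln(F/S)/T
ln(8683.42/8751.88) = ln(0.992178) = -0.007853
(r − q) = -0.007853 / (195/365) = -0.014699
q = r − ln(F/S)/T = 0.0271 + 0.014699 = 0.041799
q = 4.18%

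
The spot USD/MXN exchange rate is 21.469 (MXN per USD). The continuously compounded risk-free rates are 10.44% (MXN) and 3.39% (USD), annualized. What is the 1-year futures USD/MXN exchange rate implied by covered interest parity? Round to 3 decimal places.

F = S·e^((r_MXN − r_USD)T) = 21.469 · e^((0.1044 − 0.0339) × 1)
= 21.469 · e^0.070500 = 21.469 × 1.073045
F = 23.037 MXN per USD

23.037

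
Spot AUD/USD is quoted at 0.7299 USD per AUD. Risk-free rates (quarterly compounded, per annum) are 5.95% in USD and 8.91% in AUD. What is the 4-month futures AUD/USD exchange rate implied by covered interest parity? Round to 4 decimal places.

By covered interest parity, F = S · (1+r_USD/4)^(4T) / (1+r_AUD/4)^(4T)
= 0.7299 × 1.019882 / 1.029810 = 0.7299 × 0.990359
F = 0.7229 USD per AUD

0.7229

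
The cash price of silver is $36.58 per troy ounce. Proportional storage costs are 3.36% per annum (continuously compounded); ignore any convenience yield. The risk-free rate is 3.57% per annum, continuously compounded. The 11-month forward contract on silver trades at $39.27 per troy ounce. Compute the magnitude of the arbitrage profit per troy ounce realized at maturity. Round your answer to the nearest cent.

Fair forward: F* = S·e^(carry·T), with carry = (r + u) = 0.0357 + 0.0336 = 0.0693
F* = 36.58 · e^(0.0693 × 11/12) = 36.58 · e^0.063525 = 36.58 × 1.065586 = $38.9791
Market $39.27 > fair $38.9791: forward overpriced → cash-and-carry (buy spot, short the forward).
At maturity, profit = |F_mkt − F*| = |39.27 − 38.9791| = $0.29 per troy ounce

$0.29 per troy ounce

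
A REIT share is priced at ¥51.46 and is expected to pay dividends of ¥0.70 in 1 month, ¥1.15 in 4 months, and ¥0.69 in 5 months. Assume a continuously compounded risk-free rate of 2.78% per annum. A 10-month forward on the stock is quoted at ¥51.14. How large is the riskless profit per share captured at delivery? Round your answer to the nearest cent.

PV(dividends) I = 0.70·e^(−0.0278·1/12) + 1.15·e^(−0.0278·4/12) + 0.69·e^(−0.0278·5/12) = 2.5198
Fair forward F* = (S − I)·e^(rT) = (51.46 − 2.5198)·e^0.023167 = 48.9402 × 1.023437 = 50.0872
Market ¥51.14 > fair 50.0872: forward overpriced → cash-and-carry (borrow at r, buy the stock and collect the dividends, short the forward).
Profit at T = |F_mkt − F*| = |51.14 − 50.0872| = ¥1.05 per share

¥1.05 per share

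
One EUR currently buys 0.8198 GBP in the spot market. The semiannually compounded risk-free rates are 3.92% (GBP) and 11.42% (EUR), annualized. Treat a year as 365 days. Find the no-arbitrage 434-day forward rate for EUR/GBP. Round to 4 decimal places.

0.7523

By covered interest parity, F = S · (1+r_GBP/2)^(2T) / (1+r_EUR/2)^(2T)
= 0.8198 × 1.047241 / 1.141169 = 0.8198 × 0.917691
F = 0.7523 GBP per EUR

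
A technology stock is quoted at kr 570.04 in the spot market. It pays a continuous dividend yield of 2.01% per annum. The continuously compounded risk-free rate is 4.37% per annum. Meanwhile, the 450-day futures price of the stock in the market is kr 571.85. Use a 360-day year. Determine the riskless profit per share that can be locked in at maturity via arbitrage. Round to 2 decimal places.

kr 15.26 per share

Fair futures: F* = S·e^(carry·T), with carry = (r − q) = 0.0437 − 0.0201 = 0.0236
F* = 570.04 · e^(0.0236 × 450/360) = 570.04 · e^0.029500 = 570.04 × 1.029939 = kr 587.1064
Market kr 571.85 < fair kr 587.1064: forward underpriced → reverse cash-and-carry (short spot, go long the forward).
At maturity, profit = |F_mkt − F*| = |571.85 − 587.1064| = kr 15.26 per share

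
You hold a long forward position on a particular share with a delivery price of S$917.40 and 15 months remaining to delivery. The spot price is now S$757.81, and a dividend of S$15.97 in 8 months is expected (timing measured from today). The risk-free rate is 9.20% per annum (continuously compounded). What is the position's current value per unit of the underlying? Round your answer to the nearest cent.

-S$74.95

PV(remaining dividends) I = 15.97·e^(−0.0920·8/12) = 15.0199
Current forward F = (S − I)·e^(rT) = (757.81 − 15.0199)·e^(0.0920·15/12) = 742.7901 × 1.121873 = 833.3162
Value (long) = (F − K)·e^(−rT) = (833.3162 − 917.40) × 0.891366 = -74.9494
Value = -S$74.95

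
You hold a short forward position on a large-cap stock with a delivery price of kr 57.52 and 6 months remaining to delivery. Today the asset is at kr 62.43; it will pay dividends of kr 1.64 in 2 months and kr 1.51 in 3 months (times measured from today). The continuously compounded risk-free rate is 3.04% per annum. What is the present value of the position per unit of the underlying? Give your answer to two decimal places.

-kr 2.65

PV(remaining dividends) I = 1.64·e^(−0.0304·2/12) + 1.51·e^(−0.0304·3/12) = 3.1303
Current forward F = (S − I)·e^(rT) = (62.43 − 3.1303)·e^(0.0304·6/12) = 59.2997 × 1.015316 = 60.2079
Value (long) = (F − K)·e^(−rT) = (60.2079 − 57.52) × 0.984915 = 2.6474
Short position value = −(long value) = -kr 2.65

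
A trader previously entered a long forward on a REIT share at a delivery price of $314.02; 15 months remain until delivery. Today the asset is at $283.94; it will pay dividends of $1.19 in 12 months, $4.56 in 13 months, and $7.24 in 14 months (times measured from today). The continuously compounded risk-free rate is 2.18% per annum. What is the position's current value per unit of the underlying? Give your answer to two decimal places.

-$34.31

PV(remaining dividends) I = 1.19·e^(−0.0218·12/12) + 4.56·e^(−0.0218·13/12) + 7.24·e^(−0.0218·14/12) = 12.6761
Current forward F = (S − I)·e^(rT) = (283.94 − 12.6761)·e^(0.0218·15/12) = 271.2639 × 1.027625 = 278.7576
Value (long) = (F − K)·e^(−rT) = (278.7576 − 314.02) × 0.973118 = -34.3145
Value = -$34.31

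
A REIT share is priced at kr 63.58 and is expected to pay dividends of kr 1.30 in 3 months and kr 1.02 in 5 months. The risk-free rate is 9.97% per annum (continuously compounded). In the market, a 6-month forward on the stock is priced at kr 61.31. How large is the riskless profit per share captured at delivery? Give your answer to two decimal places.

PV(dividends) I = 1.30·e^(−0.0997·3/12) + 1.02·e^(−0.0997·5/12) = 2.2465
Fair forward F* = (S − I)·e^(rT) = (63.58 − 2.2465)·e^0.049850 = 61.3335 × 1.051113 = 64.4684
Market kr 61.31 < fair 64.4684: forward underpriced → reverse cash-and-carry (short the stock, invest proceeds at r, pay the dividends, go long the forward).
Profit at T = |F_mkt − F*| = |61.31 − 64.4684| = kr 3.16 per share

kr 3.16 per share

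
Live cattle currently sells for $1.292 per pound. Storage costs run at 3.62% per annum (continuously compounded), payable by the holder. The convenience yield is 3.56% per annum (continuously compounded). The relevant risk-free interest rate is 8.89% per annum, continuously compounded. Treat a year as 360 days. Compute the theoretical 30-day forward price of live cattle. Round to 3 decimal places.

Net carry = r + u − y = 0.0889 + 0.0362 − 0.0356 = 0.0895
F = S·e^((r+u−y)T) = 1.292 · e^(0.0895 × 30/360) = 1.292 · e^0.007458
= 1.292 × 1.007486 = $1.302 per pound

$1.302 per pound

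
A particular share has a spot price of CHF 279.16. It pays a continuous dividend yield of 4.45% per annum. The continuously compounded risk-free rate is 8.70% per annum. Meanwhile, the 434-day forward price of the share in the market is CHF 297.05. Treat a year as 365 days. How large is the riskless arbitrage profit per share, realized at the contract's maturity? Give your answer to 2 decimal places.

CHF 3.42 per share

Fair forward: F* = S·e^(carry·T), with carry = (r − q) = 0.0870 − 0.0445 = 0.0425
F* = 279.16 · e^(0.0425 × 434/365) = 279.16 · e^0.050534 = 279.16 × 1.051833 = CHF 293.6297
Market CHF 297.05 > fair CHF 293.6297: forward overpriced → cash-and-carry (buy spot, short the forward).
At maturity, profit = |F_mkt − F*| = |297.05 − 293.6297| = CHF 3.42 per share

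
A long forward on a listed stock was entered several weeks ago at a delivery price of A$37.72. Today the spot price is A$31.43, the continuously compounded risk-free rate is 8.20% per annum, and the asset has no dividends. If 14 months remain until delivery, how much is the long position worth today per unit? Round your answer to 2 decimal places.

-A$2.85

Current fair forward for the remaining 14 months: F = S·e^(r·T), r = 0.0820
F = 31.43 · e^(0.0820 × 14/12) = 31.43 × 1.100392 = 34.5853
Value of long forward = (F − K)·e^(−rT) = (34.5853 − 37.72) · e^(−0.0820·14/12)
= -3.1347 × 0.908767 = -2.85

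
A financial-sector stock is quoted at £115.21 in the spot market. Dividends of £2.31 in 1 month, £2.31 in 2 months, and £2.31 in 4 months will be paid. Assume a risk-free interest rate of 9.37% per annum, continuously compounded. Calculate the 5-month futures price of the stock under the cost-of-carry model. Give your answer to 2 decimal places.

PV(dividends) I = 2.31·e^(−0.0937·1/12) + 2.31·e^(−0.0937·2/12) + 2.31·e^(−0.0937·4/12)
I = 2.2920 + 2.2742 + 2.2390 = 6.8052
F = (S − I)·e^(rT) = (115.21 − 6.8052) · e^(0.0937·5/12)
= 108.4048 · e^0.039042 = 108.4048 × 1.039814 = £112.72

£112.72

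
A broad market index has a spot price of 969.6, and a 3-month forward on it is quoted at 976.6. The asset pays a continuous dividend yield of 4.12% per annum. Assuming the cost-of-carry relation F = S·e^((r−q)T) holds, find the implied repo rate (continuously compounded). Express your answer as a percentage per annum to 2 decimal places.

7.00%

From F = S·e^((r−q)T): (r − q) = ln(F/S)/T
ln(976.6/969.6) = ln(1.007219) = 0.007193
(r − q) = 0.007193 / (3/12) = 0.028772
r = ln(F/S)/T + q = 0.028772 + 0.0412 = 0.069972
r = 7.00%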